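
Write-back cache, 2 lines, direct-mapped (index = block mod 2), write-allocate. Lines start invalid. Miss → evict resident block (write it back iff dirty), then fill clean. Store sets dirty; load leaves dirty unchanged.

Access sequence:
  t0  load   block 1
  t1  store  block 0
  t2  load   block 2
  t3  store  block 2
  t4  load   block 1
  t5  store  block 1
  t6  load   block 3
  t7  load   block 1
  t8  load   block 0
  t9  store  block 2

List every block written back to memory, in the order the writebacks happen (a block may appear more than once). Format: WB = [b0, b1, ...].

WB = [0, 1, 2]

0: R B1 → L1 miss [-]
1: W B0 → L0 miss [D]
2: R B2 → L0 miss wb→B0 [-]
3: W B2 → L0 hit [D]
4: R B1 → L1 hit [-]
5: W B1 → L1 hit [D]
6: R B3 → L1 miss wb→B1 [-]
7: R B1 → L1 miss [-]
8: R B0 → L0 miss wb→B2 [-]
9: W B2 → L0 miss [D]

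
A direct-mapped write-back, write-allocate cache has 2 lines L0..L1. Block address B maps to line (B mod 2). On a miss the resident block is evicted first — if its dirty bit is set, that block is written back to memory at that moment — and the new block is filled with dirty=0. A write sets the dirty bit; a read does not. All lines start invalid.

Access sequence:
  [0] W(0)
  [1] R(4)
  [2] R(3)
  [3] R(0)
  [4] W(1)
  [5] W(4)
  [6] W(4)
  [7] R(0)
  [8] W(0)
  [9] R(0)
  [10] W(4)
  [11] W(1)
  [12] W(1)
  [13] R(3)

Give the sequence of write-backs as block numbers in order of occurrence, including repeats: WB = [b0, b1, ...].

0: W B0 → L0 miss [D]
1: R B4 → L0 miss wb→B0 [-]
2: R B3 → L1 miss [-]
3: R B0 → L0 miss [-]
4: W B1 → L1 miss [D]
5: W B4 → L0 miss [D]
6: W B4 → L0 hit [D]
7: R B0 → L0 miss wb→B4 [-]
8: W B0 → L0 hit [D]
9: R B0 → L0 hit [D]
10: W B4 → L0 miss wb→B0 [D]
11: W B1 → L1 hit [D]
12: W B1 → L1 hit [D]
13: R B3 → L1 miss wb→B1 [-]

WB = [0, 4, 0, 1]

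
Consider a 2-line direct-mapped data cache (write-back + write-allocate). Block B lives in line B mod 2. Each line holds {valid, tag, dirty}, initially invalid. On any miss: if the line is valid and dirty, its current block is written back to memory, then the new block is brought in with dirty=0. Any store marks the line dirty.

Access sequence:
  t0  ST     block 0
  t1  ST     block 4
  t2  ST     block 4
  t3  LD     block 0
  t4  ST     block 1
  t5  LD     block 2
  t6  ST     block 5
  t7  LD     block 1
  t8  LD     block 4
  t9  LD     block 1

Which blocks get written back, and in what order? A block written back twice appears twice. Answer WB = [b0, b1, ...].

  0 | W B0 → L0 miss [D]
  1 | W B4 → L0 miss wb→B0 [D]
  2 | W B4 → L0 hit [D]
  3 | R B0 → L0 miss wb→B4 [-]
  4 | W B1 → L1 miss [D]
  5 | R B2 → L0 miss [-]
  6 | W B5 → L1 miss wb→B1 [D]
  7 | R B1 → L1 miss wb→B5 [-]
  8 | R B4 → L0 miss [-]
  9 | R B1 → L1 hit [-]

WB = [0, 4, 1, 5]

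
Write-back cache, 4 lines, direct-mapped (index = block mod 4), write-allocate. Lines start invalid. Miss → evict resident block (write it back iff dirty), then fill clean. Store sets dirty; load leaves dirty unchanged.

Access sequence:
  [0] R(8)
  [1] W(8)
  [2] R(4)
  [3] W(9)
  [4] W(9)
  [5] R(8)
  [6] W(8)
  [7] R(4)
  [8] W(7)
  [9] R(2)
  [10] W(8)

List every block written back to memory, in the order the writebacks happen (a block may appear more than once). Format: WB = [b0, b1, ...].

WB = [8, 8]

0: R B8 → L0 miss [-]
1: W B8 → L0 hit [D]
2: R B4 → L0 miss wb→B8 [-]
3: W B9 → L1 miss [D]
4: W B9 → L1 hit [D]
5: R B8 → L0 miss [-]
6: W B8 → L0 hit [D]
7: R B4 → L0 miss wb→B8 [-]
8: W B7 → L3 miss [D]
9: R B2 → L2 miss [-]
10: W B8 → L0 miss [D]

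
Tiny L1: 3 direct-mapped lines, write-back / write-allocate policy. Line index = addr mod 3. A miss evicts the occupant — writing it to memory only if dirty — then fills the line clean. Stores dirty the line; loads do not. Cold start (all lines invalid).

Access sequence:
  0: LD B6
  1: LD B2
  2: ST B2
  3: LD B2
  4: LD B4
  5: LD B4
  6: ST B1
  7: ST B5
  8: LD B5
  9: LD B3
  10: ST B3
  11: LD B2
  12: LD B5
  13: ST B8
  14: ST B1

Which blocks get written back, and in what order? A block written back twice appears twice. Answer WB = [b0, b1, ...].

  0 | R B6 → L0 miss [-]
  1 | R B2 → L2 miss [-]
  2 | W B2 → L2 hit [D]
  3 | R B2 → L2 hit [D]
  4 | R B4 → L1 miss [-]
  5 | R B4 → L1 hit [-]
  6 | W B1 → L1 miss [D]
  7 | W B5 → L2 miss wb→B2 [D]
  8 | R B5 → L2 hit [D]
  9 | R B3 → L0 miss [-]
  10 | W B3 → L0 hit [D]
  11 | R B2 → L2 miss wb→B5 [-]
  12 | R B5 → L2 miss [-]
  13 | W B8 → L2 miss [D]
  14 | W B1 → L1 hit [D]

WB = [2, 5]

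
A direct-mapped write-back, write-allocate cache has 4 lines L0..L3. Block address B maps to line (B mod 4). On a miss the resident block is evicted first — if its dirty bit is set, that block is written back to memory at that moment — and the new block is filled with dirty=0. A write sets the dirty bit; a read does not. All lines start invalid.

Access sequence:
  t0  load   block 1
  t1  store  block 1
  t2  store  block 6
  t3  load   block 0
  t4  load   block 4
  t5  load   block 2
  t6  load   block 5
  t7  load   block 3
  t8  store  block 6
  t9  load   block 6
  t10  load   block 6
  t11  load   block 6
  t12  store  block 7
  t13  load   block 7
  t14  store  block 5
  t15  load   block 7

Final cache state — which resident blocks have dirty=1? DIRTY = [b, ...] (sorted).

0: R B1 -> L1 miss  d=-]
1: W B1 -> L1 hit  d=D]
2: W B6 -> L2 miss  d=D]
3: R B0 -> L0 miss  d=-]
4: R B4 -> L0 miss  d=-]
5: R B2 -> L2 miss wb->B6  d=-]
6: R B5 -> L1 miss wb->B1  d=-]
7: R B3 -> L3 miss  d=-]
8: W B6 -> L2 miss  d=D]
9: R B6 -> L2 hit  d=D]
10: R B6 -> L2 hit  d=D]
11: R B6 -> L2 hit  d=D]
12: W B7 -> L3 miss  d=D]
13: R B7 -> L3 hit  d=D]
14: W B5 -> L1 hit  d=D]
15: R B7 -> L3 hit  d=D]

DIRTY = [5, 6, 7]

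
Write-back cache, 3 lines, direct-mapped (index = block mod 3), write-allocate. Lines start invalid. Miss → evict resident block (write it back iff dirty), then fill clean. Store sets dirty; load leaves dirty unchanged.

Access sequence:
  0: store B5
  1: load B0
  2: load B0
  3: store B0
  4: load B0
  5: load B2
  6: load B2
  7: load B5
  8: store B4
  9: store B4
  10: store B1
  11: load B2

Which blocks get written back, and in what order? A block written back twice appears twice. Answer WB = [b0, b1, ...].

0: W B5 -> L2 miss  d=D]
1: R B0 -> L0 miss  d=-]
2: R B0 -> L0 hit  d=-]
3: W B0 -> L0 hit  d=D]
4: R B0 -> L0 hit  d=D]
5: R B2 -> L2 miss wb->B5  d=-]
6: R B2 -> L2 hit  d=-]
7: R B5 -> L2 miss  d=-]
8: W B4 -> L1 miss  d=D]
9: W B4 -> L1 hit  d=D]
10: W B1 -> L1 miss wb->B4  d=D]
11: R B2 -> L2 miss  d=-]

WB = [5, 4]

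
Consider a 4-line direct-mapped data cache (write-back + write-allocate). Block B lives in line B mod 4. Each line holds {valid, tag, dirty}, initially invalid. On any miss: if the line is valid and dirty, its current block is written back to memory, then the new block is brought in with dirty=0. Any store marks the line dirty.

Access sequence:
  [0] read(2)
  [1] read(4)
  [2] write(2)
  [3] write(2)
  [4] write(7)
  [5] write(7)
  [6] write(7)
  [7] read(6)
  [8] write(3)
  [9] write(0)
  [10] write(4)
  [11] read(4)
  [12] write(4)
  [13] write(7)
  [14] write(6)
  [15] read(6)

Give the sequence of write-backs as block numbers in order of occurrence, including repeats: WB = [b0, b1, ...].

WB = [2, 7, 0, 3]

  0 | R B2 → L2 miss [-]
  1 | R B4 → L0 miss [-]
  2 | W B2 → L2 hit [D]
  3 | W B2 → L2 hit [D]
  4 | W B7 → L3 miss [D]
  5 | W B7 → L3 hit [D]
  6 | W B7 → L3 hit [D]
  7 | R B6 → L2 miss wb→B2 [-]
  8 | W B3 → L3 miss wb→B7 [D]
  9 | W B0 → L0 miss [D]
  10 | W B4 → L0 miss wb→B0 [D]
  11 | R B4 → L0 hit [D]
  12 | W B4 → L0 hit [D]
  13 | W B7 → L3 miss wb→B3 [D]
  14 | W B6 → L2 hit [D]
  15 | R B6 → L2 hit [D]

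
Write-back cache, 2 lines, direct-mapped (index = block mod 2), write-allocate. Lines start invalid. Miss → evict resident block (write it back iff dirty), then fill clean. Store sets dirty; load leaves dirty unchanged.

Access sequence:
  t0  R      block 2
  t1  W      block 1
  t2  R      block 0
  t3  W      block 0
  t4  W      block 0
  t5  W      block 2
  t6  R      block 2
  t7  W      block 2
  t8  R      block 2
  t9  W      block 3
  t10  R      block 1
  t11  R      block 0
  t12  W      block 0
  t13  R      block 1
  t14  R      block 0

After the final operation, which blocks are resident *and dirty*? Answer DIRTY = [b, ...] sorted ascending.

  0 | R B2 → L0 miss [-]
  1 | W B1 → L1 miss [D]
  2 | R B0 → L0 miss [-]
  3 | W B0 → L0 hit [D]
  4 | W B0 → L0 hit [D]
  5 | W B2 → L0 miss wb→B0 [D]
  6 | R B2 → L0 hit [D]
  7 | W B2 → L0 hit [D]
  8 | R B2 → L0 hit [D]
  9 | W B3 → L1 miss wb→B1 [D]
  10 | R B1 → L1 miss wb→B3 [-]
  11 | R B0 → L0 miss wb→B2 [-]
  12 | W B0 → L0 hit [D]
  13 | R B1 → L1 hit [-]
  14 | R B0 → L0 hit [D]

DIRTY = [0]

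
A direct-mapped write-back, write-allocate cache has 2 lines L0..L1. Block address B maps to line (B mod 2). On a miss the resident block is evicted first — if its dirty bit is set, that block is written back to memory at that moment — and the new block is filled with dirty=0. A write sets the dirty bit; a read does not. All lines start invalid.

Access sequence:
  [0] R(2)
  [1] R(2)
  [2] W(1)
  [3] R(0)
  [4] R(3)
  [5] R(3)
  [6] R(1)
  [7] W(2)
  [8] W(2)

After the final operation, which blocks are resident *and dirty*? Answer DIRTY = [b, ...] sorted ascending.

0: R B2 → L0 miss [-]
1: R B2 → L0 hit [-]
2: W B1 → L1 miss [D]
3: R B0 → L0 miss [-]
4: R B3 → L1 miss wb→B1 [-]
5: R B3 → L1 hit [-]
6: R B1 → L1 miss [-]
7: W B2 → L0 miss [D]
8: W B2 → L0 hit [D]

DIRTY = [2]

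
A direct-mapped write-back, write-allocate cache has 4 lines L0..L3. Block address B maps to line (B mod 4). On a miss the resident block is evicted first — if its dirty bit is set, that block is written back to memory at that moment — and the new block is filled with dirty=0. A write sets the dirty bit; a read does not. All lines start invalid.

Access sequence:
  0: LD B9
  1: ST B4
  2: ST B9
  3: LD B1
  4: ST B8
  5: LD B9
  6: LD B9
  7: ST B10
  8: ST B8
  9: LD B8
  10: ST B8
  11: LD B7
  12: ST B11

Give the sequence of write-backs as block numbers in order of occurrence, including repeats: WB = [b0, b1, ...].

WB = [9, 4]

0: R B9 → L1 miss [-]
1: W B4 → L0 miss [D]
2: W B9 → L1 hit [D]
3: R B1 → L1 miss wb→B9 [-]
4: W B8 → L0 miss wb→B4 [D]
5: R B9 → L1 miss [-]
6: R B9 → L1 hit [-]
7: W B10 → L2 miss [D]
8: W B8 → L0 hit [D]
9: R B8 → L0 hit [D]
10: W B8 → L0 hit [D]
11: R B7 → L3 miss [-]
12: W B11 → L3 miss [D]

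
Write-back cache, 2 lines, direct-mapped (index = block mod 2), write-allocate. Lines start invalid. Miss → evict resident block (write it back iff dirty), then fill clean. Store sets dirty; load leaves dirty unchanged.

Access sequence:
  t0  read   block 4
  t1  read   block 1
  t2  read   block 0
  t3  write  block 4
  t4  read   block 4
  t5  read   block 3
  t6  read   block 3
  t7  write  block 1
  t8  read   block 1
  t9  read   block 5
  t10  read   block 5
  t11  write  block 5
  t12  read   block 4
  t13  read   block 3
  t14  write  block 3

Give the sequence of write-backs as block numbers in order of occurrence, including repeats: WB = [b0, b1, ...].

WB = [1, 5]

0: R B4 -> L0 miss  d=-]
1: R B1 -> L1 miss  d=-]
2: R B0 -> L0 miss  d=-]
3: W B4 -> L0 miss  d=D]
4: R B4 -> L0 hit  d=D]
5: R B3 -> L1 miss  d=-]
6: R B3 -> L1 hit  d=-]
7: W B1 -> L1 miss  d=D]
8: R B1 -> L1 hit  d=D]
9: R B5 -> L1 miss wb->B1  d=-]
10: R B5 -> L1 hit  d=-]
11: W B5 -> L1 hit  d=D]
12: R B4 -> L0 hit  d=D]
13: R B3 -> L1 miss wb->B5  d=-]
14: W B3 -> L1 hit  d=D]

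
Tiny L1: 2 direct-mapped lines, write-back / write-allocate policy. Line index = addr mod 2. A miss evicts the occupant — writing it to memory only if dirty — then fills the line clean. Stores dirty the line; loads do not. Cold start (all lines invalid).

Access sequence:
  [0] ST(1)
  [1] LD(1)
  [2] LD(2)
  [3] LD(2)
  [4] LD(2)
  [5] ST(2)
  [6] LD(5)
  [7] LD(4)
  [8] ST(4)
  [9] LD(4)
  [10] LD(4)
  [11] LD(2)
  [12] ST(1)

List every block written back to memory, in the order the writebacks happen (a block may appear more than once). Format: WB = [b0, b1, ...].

WB = [1, 2, 4]

0: W B1 -> L1 miss  d=D]
1: R B1 -> L1 hit  d=D]
2: R B2 -> L0 miss  d=-]
3: R B2 -> L0 hit  d=-]
4: R B2 -> L0 hit  d=-]
5: W B2 -> L0 hit  d=D]
6: R B5 -> L1 miss wb->B1  d=-]
7: R B4 -> L0 miss wb->B2  d=-]
8: W B4 -> L0 hit  d=D]
9: R B4 -> L0 hit  d=D]
10: R B4 -> L0 hit  d=D]
11: R B2 -> L0 miss wb->B4  d=-]
12: W B1 -> L1 miss  d=D]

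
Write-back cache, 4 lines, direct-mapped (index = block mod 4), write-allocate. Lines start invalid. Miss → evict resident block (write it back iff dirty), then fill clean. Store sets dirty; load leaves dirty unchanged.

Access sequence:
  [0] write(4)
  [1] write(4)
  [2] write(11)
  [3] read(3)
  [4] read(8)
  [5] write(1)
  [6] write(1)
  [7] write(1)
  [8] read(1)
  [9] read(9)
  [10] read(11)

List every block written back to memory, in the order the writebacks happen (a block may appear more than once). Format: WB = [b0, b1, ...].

0: W B4 -> L0 miss  d=D]
1: W B4 -> L0 hit  d=D]
2: W B11 -> L3 miss  d=D]
3: R B3 -> L3 miss wb->B11  d=-]
4: R B8 -> L0 miss wb->B4  d=-]
5: W B1 -> L1 miss  d=D]
6: W B1 -> L1 hit  d=D]
7: W B1 -> L1 hit  d=D]
8: R B1 -> L1 hit  d=D]
9: R B9 -> L1 miss wb->B1  d=-]
10: R B11 -> L3 miss  d=-]

WB = [11, 4, 1]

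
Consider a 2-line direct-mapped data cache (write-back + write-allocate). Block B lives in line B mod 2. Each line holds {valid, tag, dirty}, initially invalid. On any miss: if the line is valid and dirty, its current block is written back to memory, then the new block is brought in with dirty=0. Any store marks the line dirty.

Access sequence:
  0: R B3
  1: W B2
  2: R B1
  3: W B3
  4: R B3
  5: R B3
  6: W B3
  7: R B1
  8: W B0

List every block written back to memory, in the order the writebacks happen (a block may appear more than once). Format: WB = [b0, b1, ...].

  0 | R B3 → L1 miss [-]
  1 | W B2 → L0 miss [D]
  2 | R B1 → L1 miss [-]
  3 | W B3 → L1 miss [D]
  4 | R B3 → L1 hit [D]
  5 | R B3 → L1 hit [D]
  6 | W B3 → L1 hit [D]
  7 | R B1 → L1 miss wb→B3 [-]
  8 | W B0 → L0 miss wb→B2 [D]

WB = [3, 2]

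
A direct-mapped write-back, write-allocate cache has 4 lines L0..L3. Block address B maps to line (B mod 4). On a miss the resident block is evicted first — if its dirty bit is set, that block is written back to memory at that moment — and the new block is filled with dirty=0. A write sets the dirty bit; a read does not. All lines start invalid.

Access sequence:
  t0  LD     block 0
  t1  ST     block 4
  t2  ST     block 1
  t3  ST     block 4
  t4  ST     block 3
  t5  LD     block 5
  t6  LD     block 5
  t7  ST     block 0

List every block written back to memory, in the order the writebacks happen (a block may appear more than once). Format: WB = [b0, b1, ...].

0: R B0 -> L0 miss  d=-]
1: W B4 -> L0 miss  d=D]
2: W B1 -> L1 miss  d=D]
3: W B4 -> L0 hit  d=D]
4: W B3 -> L3 miss  d=D]
5: R B5 -> L1 miss wb->B1  d=-]
6: R B5 -> L1 hit  d=-]
7: W B0 -> L0 miss wb->B4  d=D]

WB = [1, 4]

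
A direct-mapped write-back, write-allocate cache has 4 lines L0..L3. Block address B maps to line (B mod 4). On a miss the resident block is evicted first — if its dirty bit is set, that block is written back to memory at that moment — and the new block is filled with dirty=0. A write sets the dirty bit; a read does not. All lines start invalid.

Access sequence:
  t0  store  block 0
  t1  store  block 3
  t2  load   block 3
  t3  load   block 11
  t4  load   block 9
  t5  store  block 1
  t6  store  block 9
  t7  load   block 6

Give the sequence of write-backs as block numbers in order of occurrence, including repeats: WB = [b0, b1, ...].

0: W B0 → L0 miss [D]
1: W B3 → L3 miss [D]
2: R B3 → L3 hit [D]
3: R B11 → L3 miss wb→B3 [-]
4: R B9 → L1 miss [-]
5: W B1 → L1 miss [D]
6: W B9 → L1 miss wb→B1 [D]
7: R B6 → L2 miss [-]

WB = [3, 1]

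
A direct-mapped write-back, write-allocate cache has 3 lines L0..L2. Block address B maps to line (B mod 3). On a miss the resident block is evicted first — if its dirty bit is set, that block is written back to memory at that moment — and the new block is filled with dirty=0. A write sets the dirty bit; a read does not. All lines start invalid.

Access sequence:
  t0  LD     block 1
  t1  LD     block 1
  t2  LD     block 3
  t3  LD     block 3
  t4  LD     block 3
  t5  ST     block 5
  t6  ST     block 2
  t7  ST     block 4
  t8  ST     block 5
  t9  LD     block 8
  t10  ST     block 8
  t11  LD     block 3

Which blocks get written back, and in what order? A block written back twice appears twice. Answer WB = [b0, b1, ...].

WB = [5, 2, 5]

0: R B1 → L1 miss [-]
1: R B1 → L1 hit [-]
2: R B3 → L0 miss [-]
3: R B3 → L0 hit [-]
4: R B3 → L0 hit [-]
5: W B5 → L2 miss [D]
6: W B2 → L2 miss wb→B5 [D]
7: W B4 → L1 miss [D]
8: W B5 → L2 miss wb→B2 [D]
9: R B8 → L2 miss wb→B5 [-]
10: W B8 → L2 hit [D]
11: R B3 → L0 hit [-]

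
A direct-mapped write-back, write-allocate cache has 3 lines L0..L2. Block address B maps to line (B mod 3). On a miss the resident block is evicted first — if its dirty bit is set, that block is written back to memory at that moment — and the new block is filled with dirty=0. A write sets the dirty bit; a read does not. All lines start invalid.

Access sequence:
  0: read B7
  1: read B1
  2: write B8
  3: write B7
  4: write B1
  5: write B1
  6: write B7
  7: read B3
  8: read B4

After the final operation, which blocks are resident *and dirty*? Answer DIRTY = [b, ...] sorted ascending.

DIRTY = [8]

  0 | R B7 → L1 miss [-]
  1 | R B1 → L1 miss [-]
  2 | W B8 → L2 miss [D]
  3 | W B7 → L1 miss [D]
  4 | W B1 → L1 miss wb→B7 [D]
  5 | W B1 → L1 hit [D]
  6 | W B7 → L1 miss wb→B1 [D]
  7 | R B3 → L0 miss [-]
  8 | R B4 → L1 miss wb→B7 [-]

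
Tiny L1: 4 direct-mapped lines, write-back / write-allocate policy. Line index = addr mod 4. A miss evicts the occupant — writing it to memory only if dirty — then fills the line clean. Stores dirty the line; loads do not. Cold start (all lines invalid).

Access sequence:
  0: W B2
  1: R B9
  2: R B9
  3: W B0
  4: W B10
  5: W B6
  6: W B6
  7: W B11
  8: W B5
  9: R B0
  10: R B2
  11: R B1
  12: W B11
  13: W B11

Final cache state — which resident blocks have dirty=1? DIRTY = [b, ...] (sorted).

DIRTY = [0, 11]

0: W B2 → L2 miss [D]
1: R B9 → L1 miss [-]
2: R B9 → L1 hit [-]
3: W B0 → L0 miss [D]
4: W B10 → L2 miss wb→B2 [D]
5: W B6 → L2 miss wb→B10 [D]
6: W B6 → L2 hit [D]
7: W B11 → L3 miss [D]
8: W B5 → L1 miss [D]
9: R B0 → L0 hit [D]
10: R B2 → L2 miss wb→B6 [-]
11: R B1 → L1 miss wb→B5 [-]
12: W B11 → L3 hit [D]
13: W B11 → L3 hit [D]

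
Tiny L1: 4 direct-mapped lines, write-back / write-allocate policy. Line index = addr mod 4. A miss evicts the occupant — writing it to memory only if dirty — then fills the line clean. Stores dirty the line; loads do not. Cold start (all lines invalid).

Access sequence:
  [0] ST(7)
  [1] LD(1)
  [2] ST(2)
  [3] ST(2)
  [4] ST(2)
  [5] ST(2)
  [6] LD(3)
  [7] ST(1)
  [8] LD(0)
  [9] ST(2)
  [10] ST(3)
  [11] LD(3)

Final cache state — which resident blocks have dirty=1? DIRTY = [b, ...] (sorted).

0: W B7 -> L3 miss  d=D]
1: R B1 -> L1 miss  d=-]
2: W B2 -> L2 miss  d=D]
3: W B2 -> L2 hit  d=D]
4: W B2 -> L2 hit  d=D]
5: W B2 -> L2 hit  d=D]
6: R B3 -> L3 miss wb->B7  d=-]
7: W B1 -> L1 hit  d=D]
8: R B0 -> L0 miss  d=-]
9: W B2 -> L2 hit  d=D]
10: W B3 -> L3 hit  d=D]
11: R B3 -> L3 hit  d=D]

DIRTY = [1, 2, 3]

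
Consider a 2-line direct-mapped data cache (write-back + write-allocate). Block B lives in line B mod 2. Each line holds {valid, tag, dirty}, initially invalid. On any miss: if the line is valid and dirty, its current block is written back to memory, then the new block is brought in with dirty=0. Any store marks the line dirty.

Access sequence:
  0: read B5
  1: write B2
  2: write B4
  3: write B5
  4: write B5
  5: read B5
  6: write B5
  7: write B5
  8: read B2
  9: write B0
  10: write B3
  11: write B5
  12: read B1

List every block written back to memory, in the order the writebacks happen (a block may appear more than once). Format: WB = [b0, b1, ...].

WB = [2, 4, 5, 3, 5]

0: R B5 → L1 miss [-]
1: W B2 → L0 miss [D]
2: W B4 → L0 miss wb→B2 [D]
3: W B5 → L1 hit [D]
4: W B5 → L1 hit [D]
5: R B5 → L1 hit [D]
6: W B5 → L1 hit [D]
7: W B5 → L1 hit [D]
8: R B2 → L0 miss wb→B4 [-]
9: W B0 → L0 miss [D]
10: W B3 → L1 miss wb→B5 [D]
11: W B5 → L1 miss wb→B3 [D]
12: R B1 → L1 miss wb→B5 [-]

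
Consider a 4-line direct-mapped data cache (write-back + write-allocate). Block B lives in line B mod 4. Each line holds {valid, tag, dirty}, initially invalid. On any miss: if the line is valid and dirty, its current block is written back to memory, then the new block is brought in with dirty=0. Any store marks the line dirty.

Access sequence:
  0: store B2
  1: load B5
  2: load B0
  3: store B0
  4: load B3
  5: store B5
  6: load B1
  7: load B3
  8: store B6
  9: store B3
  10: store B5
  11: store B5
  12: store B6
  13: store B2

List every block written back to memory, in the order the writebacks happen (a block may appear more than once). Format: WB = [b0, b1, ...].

  0 | W B2 → L2 miss [D]
  1 | R B5 → L1 miss [-]
  2 | R B0 → L0 miss [-]
  3 | W B0 → L0 hit [D]
  4 | R B3 → L3 miss [-]
  5 | W B5 → L1 hit [D]
  6 | R B1 → L1 miss wb→B5 [-]
  7 | R B3 → L3 hit [-]
  8 | W B6 → L2 miss wb→B2 [D]
  9 | W B3 → L3 hit [D]
  10 | W B5 → L1 miss [D]
  11 | W B5 → L1 hit [D]
  12 | W B6 → L2 hit [D]
  13 | W B2 → L2 miss wb→B6 [D]

WB = [5, 2, 6]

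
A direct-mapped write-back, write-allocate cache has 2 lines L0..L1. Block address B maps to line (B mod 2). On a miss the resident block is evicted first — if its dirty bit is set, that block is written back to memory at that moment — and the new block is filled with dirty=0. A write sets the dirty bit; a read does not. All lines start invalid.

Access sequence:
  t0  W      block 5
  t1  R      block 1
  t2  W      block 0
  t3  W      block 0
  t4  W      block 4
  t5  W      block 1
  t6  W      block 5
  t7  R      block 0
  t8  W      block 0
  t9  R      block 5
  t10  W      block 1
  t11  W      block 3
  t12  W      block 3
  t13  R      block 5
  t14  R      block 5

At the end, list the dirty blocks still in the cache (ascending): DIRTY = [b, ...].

DIRTY = [0]

0: W B5 -> L1 miss  d=D]
1: R B1 -> L1 miss wb->B5  d=-]
2: W B0 -> L0 miss  d=D]
3: W B0 -> L0 hit  d=D]
4: W B4 -> L0 miss wb->B0  d=D]
5: W B1 -> L1 hit  d=D]
6: W B5 -> L1 miss wb->B1  d=D]
7: R B0 -> L0 miss wb->B4  d=-]
8: W B0 -> L0 hit  d=D]
9: R B5 -> L1 hit  d=D]
10: W B1 -> L1 miss wb->B5  d=D]
11: W B3 -> L1 miss wb->B1  d=D]
12: W B3 -> L1 hit  d=D]
13: R B5 -> L1 miss wb->B3  d=-]
14: R B5 -> L1 hit  d=-]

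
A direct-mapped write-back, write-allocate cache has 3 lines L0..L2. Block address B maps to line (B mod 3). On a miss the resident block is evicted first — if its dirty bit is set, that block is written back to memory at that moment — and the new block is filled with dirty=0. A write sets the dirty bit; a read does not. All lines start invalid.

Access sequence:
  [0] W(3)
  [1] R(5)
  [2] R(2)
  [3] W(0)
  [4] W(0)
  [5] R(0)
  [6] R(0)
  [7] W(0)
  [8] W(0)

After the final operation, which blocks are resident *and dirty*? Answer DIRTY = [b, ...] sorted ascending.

0: W B3 → L0 miss [D]
1: R B5 → L2 miss [-]
2: R B2 → L2 miss [-]
3: W B0 → L0 miss wb→B3 [D]
4: W B0 → L0 hit [D]
5: R B0 → L0 hit [D]
6: R B0 → L0 hit [D]
7: W B0 → L0 hit [D]
8: W B0 → L0 hit [D]

DIRTY = [0]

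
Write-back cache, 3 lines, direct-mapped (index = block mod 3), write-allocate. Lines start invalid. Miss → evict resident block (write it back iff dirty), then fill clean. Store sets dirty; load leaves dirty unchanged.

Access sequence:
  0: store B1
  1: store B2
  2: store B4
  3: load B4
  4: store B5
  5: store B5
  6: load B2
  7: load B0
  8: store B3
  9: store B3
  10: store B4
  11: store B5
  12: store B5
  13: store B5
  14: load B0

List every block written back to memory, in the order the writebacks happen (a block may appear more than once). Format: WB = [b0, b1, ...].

  0 | W B1 → L1 miss [D]
  1 | W B2 → L2 miss [D]
  2 | W B4 → L1 miss wb→B1 [D]
  3 | R B4 → L1 hit [D]
  4 | W B5 → L2 miss wb→B2 [D]
  5 | W B5 → L2 hit [D]
  6 | R B2 → L2 miss wb→B5 [-]
  7 | R B0 → L0 miss [-]
  8 | W B3 → L0 miss [D]
  9 | W B3 → L0 hit [D]
  10 | W B4 → L1 hit [D]
  11 | W B5 → L2 miss [D]
  12 | W B5 → L2 hit [D]
  13 | W B5 → L2 hit [D]
  14 | R B0 → L0 miss wb→B3 [-]

WB = [1, 2, 5, 3]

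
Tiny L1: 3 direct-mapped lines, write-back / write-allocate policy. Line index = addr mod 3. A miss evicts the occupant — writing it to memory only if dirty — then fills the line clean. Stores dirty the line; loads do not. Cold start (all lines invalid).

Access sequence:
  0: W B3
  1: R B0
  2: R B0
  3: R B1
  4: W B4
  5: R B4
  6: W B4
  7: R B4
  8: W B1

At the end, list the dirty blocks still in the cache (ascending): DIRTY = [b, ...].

0: W B3 -> L0 miss  d=D]
1: R B0 -> L0 miss wb->B3  d=-]
2: R B0 -> L0 hit  d=-]
3: R B1 -> L1 miss  d=-]
4: W B4 -> L1 miss  d=D]
5: R B4 -> L1 hit  d=D]
6: W B4 -> L1 hit  d=D]
7: R B4 -> L1 hit  d=D]
8: W B1 -> L1 miss wb->B4  d=D]

DIRTY = [1]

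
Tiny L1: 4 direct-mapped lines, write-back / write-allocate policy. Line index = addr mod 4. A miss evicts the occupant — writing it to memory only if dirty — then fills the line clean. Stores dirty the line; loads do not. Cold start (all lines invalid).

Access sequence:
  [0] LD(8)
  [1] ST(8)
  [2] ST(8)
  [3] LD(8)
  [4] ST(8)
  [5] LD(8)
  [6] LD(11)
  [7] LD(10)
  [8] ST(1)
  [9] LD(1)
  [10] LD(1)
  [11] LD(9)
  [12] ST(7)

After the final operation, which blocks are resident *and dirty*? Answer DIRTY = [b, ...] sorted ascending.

0: R B8 → L0 miss [-]
1: W B8 → L0 hit [D]
2: W B8 → L0 hit [D]
3: R B8 → L0 hit [D]
4: W B8 → L0 hit [D]
5: R B8 → L0 hit [D]
6: R B11 → L3 miss [-]
7: R B10 → L2 miss [-]
8: W B1 → L1 miss [D]
9: R B1 → L1 hit [D]
10: R B1 → L1 hit [D]
11: R B9 → L1 miss wb→B1 [-]
12: W B7 → L3 miss [D]

DIRTY = [7, 8]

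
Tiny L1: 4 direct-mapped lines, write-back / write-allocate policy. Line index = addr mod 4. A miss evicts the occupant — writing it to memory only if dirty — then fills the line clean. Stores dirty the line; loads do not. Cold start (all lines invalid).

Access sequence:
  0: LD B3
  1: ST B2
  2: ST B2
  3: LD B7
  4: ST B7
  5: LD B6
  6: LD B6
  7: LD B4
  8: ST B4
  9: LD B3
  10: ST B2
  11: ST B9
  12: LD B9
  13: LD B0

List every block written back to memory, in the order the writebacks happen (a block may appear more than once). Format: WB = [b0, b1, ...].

0: R B3 → L3 miss [-]
1: W B2 → L2 miss [D]
2: W B2 → L2 hit [D]
3: R B7 → L3 miss [-]
4: W B7 → L3 hit [D]
5: R B6 → L2 miss wb→B2 [-]
6: R B6 → L2 hit [-]
7: R B4 → L0 miss [-]
8: W B4 → L0 hit [D]
9: R B3 → L3 miss wb→B7 [-]
10: W B2 → L2 miss [D]
11: W B9 → L1 miss [D]
12: R B9 → L1 hit [D]
13: R B0 → L0 miss wb→B4 [-]

WB = [2, 7, 4]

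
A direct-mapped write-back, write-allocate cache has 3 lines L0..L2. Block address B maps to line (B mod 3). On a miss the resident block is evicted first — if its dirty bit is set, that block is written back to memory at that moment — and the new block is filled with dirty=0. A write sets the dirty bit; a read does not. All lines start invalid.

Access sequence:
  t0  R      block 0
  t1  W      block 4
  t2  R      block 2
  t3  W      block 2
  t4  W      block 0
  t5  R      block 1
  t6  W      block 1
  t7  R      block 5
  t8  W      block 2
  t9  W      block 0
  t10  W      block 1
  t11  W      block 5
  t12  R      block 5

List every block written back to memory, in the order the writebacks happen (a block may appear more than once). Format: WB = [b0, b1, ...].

WB = [4, 2, 2]

  0 | R B0 → L0 miss [-]
  1 | W B4 → L1 miss [D]
  2 | R B2 → L2 miss [-]
  3 | W B2 → L2 hit [D]
  4 | W B0 → L0 hit [D]
  5 | R B1 → L1 miss wb→B4 [-]
  6 | W B1 → L1 hit [D]
  7 | R B5 → L2 miss wb→B2 [-]
  8 | W B2 → L2 miss [D]
  9 | W B0 → L0 hit [D]
  10 | W B1 → L1 hit [D]
  11 | W B5 → L2 miss wb→B2 [D]
  12 | R B5 → L2 hit [D]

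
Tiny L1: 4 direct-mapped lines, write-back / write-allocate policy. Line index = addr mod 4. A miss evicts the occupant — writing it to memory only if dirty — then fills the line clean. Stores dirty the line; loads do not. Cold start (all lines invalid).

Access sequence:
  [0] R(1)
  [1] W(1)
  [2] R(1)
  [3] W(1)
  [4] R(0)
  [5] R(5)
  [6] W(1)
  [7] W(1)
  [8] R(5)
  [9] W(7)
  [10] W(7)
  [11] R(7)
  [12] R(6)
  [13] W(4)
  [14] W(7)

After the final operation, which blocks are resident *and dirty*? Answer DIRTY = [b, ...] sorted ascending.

0: R B1 → L1 miss [-]
1: W B1 → L1 hit [D]
2: R B1 → L1 hit [D]
3: W B1 → L1 hit [D]
4: R B0 → L0 miss [-]
5: R B5 → L1 miss wb→B1 [-]
6: W B1 → L1 miss [D]
7: W B1 → L1 hit [D]
8: R B5 → L1 miss wb→B1 [-]
9: W B7 → L3 miss [D]
10: W B7 → L3 hit [D]
11: R B7 → L3 hit [D]
12: R B6 → L2 miss [-]
13: W B4 → L0 miss [D]
14: W B7 → L3 hit [D]

DIRTY = [4, 7]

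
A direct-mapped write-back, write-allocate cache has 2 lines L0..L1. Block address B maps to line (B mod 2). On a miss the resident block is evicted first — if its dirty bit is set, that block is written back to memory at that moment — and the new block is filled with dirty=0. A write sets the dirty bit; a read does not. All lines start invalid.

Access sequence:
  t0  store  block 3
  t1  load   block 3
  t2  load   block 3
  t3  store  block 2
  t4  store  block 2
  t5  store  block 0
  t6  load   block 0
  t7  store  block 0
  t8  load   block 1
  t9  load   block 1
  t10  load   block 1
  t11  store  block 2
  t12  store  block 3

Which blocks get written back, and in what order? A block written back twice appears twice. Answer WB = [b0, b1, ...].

WB = [2, 3, 0]

0: W B3 → L1 miss [D]
1: R B3 → L1 hit [D]
2: R B3 → L1 hit [D]
3: W B2 → L0 miss [D]
4: W B2 → L0 hit [D]
5: W B0 → L0 miss wb→B2 [D]
6: R B0 → L0 hit [D]
7: W B0 → L0 hit [D]
8: R B1 → L1 miss wb→B3 [-]
9: R B1 → L1 hit [-]
10: R B1 → L1 hit [-]
11: W B2 → L0 miss wb→B0 [D]
12: W B3 → L1 miss [D]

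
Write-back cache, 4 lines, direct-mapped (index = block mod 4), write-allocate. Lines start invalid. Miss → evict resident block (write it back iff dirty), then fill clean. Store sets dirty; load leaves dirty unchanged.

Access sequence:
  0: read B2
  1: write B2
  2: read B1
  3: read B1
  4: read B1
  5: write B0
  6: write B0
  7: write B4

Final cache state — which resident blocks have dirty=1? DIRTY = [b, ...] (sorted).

DIRTY = [2, 4]

  0 | R B2 → L2 miss [-]
  1 | W B2 → L2 hit [D]
  2 | R B1 → L1 miss [-]
  3 | R B1 → L1 hit [-]
  4 | R B1 → L1 hit [-]
  5 | W B0 → L0 miss [D]
  6 | W B0 → L0 hit [D]
  7 | W B4 → L0 miss wb→B0 [D]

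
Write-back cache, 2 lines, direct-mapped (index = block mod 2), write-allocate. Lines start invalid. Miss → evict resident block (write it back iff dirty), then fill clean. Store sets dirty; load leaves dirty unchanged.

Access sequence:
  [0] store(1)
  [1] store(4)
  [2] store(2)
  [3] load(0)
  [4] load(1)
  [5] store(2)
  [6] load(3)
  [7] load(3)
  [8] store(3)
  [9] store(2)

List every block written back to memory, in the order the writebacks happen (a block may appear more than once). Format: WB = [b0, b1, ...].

WB = [4, 2, 1]

0: W B1 -> L1 miss  d=D]
1: W B4 -> L0 miss  d=D]
2: W B2 -> L0 miss wb->B4  d=D]
3: R B0 -> L0 miss wb->B2  d=-]
4: R B1 -> L1 hit  d=D]
5: W B2 -> L0 miss  d=D]
6: R B3 -> L1 miss wb->B1  d=-]
7: R B3 -> L1 hit  d=-]
8: W B3 -> L1 hit  d=D]
9: W B2 -> L0 hit  d=D]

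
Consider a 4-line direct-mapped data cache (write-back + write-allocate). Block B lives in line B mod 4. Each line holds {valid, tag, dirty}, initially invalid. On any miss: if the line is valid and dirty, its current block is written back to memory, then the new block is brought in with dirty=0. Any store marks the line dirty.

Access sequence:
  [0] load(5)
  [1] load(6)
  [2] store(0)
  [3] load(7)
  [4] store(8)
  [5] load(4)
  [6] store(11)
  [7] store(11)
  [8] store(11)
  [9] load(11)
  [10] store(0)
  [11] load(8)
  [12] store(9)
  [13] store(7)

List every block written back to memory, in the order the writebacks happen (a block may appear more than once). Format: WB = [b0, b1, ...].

WB = [0, 8, 0, 11]

  0 | R B5 → L1 miss [-]
  1 | R B6 → L2 miss [-]
  2 | W B0 → L0 miss [D]
  3 | R B7 → L3 miss [-]
  4 | W B8 → L0 miss wb→B0 [D]
  5 | R B4 → L0 miss wb→B8 [-]
  6 | W B11 → L3 miss [D]
  7 | W B11 → L3 hit [D]
  8 | W B11 → L3 hit [D]
  9 | R B11 → L3 hit [D]
  10 | W B0 → L0 miss [D]
  11 | R B8 → L0 miss wb→B0 [-]
  12 | W B9 → L1 miss [D]
  13 | W B7 → L3 miss wb→B11 [D]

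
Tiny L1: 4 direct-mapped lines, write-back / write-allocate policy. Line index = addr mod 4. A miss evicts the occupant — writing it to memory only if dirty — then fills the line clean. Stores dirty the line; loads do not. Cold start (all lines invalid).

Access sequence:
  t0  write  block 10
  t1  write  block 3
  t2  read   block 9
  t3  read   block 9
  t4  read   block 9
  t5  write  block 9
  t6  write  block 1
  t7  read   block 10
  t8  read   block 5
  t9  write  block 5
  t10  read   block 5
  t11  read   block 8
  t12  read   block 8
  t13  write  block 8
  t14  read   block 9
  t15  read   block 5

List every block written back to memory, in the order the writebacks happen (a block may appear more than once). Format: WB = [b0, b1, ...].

0: W B10 → L2 miss [D]
1: W B3 → L3 miss [D]
2: R B9 → L1 miss [-]
3: R B9 → L1 hit [-]
4: R B9 → L1 hit [-]
5: W B9 → L1 hit [D]
6: W B1 → L1 miss wb→B9 [D]
7: R B10 → L2 hit [D]
8: R B5 → L1 miss wb→B1 [-]
9: W B5 → L1 hit [D]
10: R B5 → L1 hit [D]
11: R B8 → L0 miss [-]
12: R B8 → L0 hit [-]
13: W B8 → L0 hit [D]
14: R B9 → L1 miss wb→B5 [-]
15: R B5 → L1 miss [-]

WB = [9, 1, 5]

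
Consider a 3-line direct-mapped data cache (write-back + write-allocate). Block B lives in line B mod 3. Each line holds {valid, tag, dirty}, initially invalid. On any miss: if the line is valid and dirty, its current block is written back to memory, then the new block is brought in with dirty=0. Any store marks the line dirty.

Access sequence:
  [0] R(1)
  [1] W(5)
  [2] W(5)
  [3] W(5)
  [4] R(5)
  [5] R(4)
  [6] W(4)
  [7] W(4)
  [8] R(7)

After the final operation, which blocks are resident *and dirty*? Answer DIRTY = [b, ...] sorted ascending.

DIRTY = [5]

0: R B1 -> L1 miss  d=-]
1: W B5 -> L2 miss  d=D]
2: W B5 -> L2 hit  d=D]
3: W B5 -> L2 hit  d=D]
4: R B5 -> L2 hit  d=D]
5: R B4 -> L1 miss  d=-]
6: W B4 -> L1 hit  d=D]
7: W B4 -> L1 hit  d=D]
8: R B7 -> L1 miss wb->B4  d=-]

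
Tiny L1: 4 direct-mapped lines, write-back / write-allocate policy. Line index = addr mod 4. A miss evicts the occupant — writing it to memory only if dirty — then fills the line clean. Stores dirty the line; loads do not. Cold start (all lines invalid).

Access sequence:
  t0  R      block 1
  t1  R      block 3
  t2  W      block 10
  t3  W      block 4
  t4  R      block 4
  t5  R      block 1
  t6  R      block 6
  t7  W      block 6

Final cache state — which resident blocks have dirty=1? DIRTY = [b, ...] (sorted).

DIRTY = [4, 6]

0: R B1 -> L1 miss  d=-]
1: R B3 -> L3 miss  d=-]
2: W B10 -> L2 miss  d=D]
3: W B4 -> L0 miss  d=D]
4: R B4 -> L0 hit  d=D]
5: R B1 -> L1 hit  d=-]
6: R B6 -> L2 miss wb->B10  d=-]
7: W B6 -> L2 hit  d=D]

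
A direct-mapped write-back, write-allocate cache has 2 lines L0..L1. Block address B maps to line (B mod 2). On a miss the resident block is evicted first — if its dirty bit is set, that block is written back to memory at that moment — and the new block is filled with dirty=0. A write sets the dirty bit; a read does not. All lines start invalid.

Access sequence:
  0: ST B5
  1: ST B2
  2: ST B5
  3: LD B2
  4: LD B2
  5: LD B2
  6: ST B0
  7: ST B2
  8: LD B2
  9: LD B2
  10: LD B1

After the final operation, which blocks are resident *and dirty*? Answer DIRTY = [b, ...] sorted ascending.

DIRTY = [2]

0: W B5 → L1 miss [D]
1: W B2 → L0 miss [D]
2: W B5 → L1 hit [D]
3: R B2 → L0 hit [D]
4: R B2 → L0 hit [D]
5: R B2 → L0 hit [D]
6: W B0 → L0 miss wb→B2 [D]
7: W B2 → L0 miss wb→B0 [D]
8: R B2 → L0 hit [D]
9: R B2 → L0 hit [D]
10: R B1 → L1 miss wb→B5 [-]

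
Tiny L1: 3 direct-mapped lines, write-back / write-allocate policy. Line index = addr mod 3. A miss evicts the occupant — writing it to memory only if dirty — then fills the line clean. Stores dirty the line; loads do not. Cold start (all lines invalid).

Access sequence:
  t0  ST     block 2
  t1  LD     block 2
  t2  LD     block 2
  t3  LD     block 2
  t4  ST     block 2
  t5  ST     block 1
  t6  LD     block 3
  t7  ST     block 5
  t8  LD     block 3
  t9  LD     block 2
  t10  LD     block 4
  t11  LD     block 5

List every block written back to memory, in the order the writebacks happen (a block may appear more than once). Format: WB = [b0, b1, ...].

0: W B2 -> L2 miss  d=D]
1: R B2 -> L2 hit  d=D]
2: R B2 -> L2 hit  d=D]
3: R B2 -> L2 hit  d=D]
4: W B2 -> L2 hit  d=D]
5: W B1 -> L1 miss  d=D]
6: R B3 -> L0 miss  d=-]
7: W B5 -> L2 miss wb->B2  d=D]
8: R B3 -> L0 hit  d=-]
9: R B2 -> L2 miss wb->B5  d=-]
10: R B4 -> L1 miss wb->B1  d=-]
11: R B5 -> L2 miss  d=-]

WB = [2, 5, 1]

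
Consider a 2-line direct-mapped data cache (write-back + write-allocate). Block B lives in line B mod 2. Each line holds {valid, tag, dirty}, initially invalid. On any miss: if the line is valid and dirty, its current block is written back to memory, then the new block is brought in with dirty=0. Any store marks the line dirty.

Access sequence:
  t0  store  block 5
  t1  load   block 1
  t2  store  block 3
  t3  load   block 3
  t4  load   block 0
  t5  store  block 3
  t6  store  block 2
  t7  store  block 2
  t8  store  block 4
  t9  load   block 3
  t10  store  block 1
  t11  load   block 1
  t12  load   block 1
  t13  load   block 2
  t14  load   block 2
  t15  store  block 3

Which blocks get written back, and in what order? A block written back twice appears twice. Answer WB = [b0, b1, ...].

  0 | W B5 → L1 miss [D]
  1 | R B1 → L1 miss wb→B5 [-]
  2 | W B3 → L1 miss [D]
  3 | R B3 → L1 hit [D]
  4 | R B0 → L0 miss [-]
  5 | W B3 → L1 hit [D]
  6 | W B2 → L0 miss [D]
  7 | W B2 → L0 hit [D]
  8 | W B4 → L0 miss wb→B2 [D]
  9 | R B3 → L1 hit [D]
  10 | W B1 → L1 miss wb→B3 [D]
  11 | R B1 → L1 hit [D]
  12 | R B1 → L1 hit [D]
  13 | R B2 → L0 miss wb→B4 [-]
  14 | R B2 → L0 hit [-]
  15 | W B3 → L1 miss wb→B1 [D]

WB = [5, 2, 3, 4, 1]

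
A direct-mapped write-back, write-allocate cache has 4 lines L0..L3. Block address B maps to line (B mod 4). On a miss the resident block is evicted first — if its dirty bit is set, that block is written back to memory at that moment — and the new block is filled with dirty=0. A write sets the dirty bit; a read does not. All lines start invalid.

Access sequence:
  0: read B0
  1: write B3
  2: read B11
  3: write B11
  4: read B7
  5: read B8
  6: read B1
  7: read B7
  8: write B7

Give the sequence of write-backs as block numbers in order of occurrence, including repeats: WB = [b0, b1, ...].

  0 | R B0 → L0 miss [-]
  1 | W B3 → L3 miss [D]
  2 | R B11 → L3 miss wb→B3 [-]
  3 | W B11 → L3 hit [D]
  4 | R B7 → L3 miss wb→B11 [-]
  5 | R B8 → L0 miss [-]
  6 | R B1 → L1 miss [-]
  7 | R B7 → L3 hit [-]
  8 | W B7 → L3 hit [D]

WB = [3, 11]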